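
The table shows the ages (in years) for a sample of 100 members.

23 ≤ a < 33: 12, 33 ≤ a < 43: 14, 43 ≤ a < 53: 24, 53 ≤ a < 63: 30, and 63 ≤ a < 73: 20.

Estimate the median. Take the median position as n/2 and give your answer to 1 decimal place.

Cumulative frequencies: 12, 26, 50, 80, 100
n = 100; position = n/2 = 50.
This falls in the class 43 ≤ a < 53: L = 43, F = 26, f = 24, h = 10.
Median ≈ 43 + ((50 − 26) / 24) × 10 = 53.0000

53.0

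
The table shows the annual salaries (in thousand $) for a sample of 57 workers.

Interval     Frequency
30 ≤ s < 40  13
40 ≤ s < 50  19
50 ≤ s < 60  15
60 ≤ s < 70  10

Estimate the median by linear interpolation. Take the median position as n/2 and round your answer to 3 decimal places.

Cumulative frequencies: 13, 32, 47, 57
n = 57; position = n/2 = 28.5.
This falls in the class 40 ≤ s < 50: L = 40, F = 13, f = 19, h = 10.
Median ≈ 40 + ((28.5 − 13) / 19) × 10 = 48.1579

48.158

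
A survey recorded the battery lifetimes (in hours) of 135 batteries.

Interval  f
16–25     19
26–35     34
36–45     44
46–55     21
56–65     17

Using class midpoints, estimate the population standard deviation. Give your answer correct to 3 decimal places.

Midpoints: 20.5, 30.5, 40.5, 50.5, 60.5
n = 135, Σfm = 5297.5, mean = 39.2407
Σfm² = 227563.75
Σf(m − x̄)² = Σfm² − (Σfm)²/n = 227563.75 − 5297.5²/135 = 19685.9259
Population variance = 19685.9259 / 135 = 145.8217
Standard deviation = √145.8217 = 12.0757

12.076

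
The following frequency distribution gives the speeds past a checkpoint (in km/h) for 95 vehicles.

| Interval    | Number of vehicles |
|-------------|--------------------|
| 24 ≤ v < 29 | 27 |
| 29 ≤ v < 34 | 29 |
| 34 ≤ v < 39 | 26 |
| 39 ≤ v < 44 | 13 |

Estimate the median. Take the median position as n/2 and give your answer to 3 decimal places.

32.534

Cumulative frequencies: 27, 56, 82, 95
n = 95; position = n/2 = 47.5.
This falls in the class 29 ≤ v < 34: L = 29, F = 27, f = 29, h = 5.
Median ≈ 29 + ((47.5 − 27) / 29) × 5 = 32.5345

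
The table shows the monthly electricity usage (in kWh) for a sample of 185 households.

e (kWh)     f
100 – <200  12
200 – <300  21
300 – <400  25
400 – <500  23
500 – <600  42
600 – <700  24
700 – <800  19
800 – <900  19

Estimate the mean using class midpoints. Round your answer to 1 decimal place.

Midpoints: 150, 250, 350, 450, 550, 650, 750, 850
Σfm = 12×150 + 21×250 + 25×350 + 23×450 + 42×550 + 24×650 + 19×750 + 19×850 = 95250
n = Σf = 185
Mean = 95250 / 185 = 514.8649

514.9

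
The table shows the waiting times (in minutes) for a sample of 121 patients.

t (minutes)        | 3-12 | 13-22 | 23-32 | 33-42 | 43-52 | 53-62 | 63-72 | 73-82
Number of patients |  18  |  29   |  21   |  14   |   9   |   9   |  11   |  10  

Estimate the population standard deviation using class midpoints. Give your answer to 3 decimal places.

Midpoints: 7.5, 17.5, 27.5, 37.5, 47.5, 57.5, 67.5, 77.5
n = 121, Σfm = 4207.5, mean = 34.7727
Σfm² = 205706.25
Σf(m − x̄)² = Σfm² − (Σfm)²/n = 205706.25 − 4207.5²/121 = 59400.0000
Population variance = 59400.0000 / 121 = 490.9091
Standard deviation = √490.9091 = 22.1565

22.156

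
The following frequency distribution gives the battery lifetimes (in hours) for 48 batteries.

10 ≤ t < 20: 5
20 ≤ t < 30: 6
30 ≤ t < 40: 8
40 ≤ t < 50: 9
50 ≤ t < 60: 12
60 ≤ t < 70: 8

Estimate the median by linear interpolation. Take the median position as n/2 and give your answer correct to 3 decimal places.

Cumulative frequencies: 5, 11, 19, 28, 40, 48
n = 48; position = n/2 = 24.
This falls in the class 40 ≤ t < 50: L = 40, F = 19, f = 9, h = 10.
Median ≈ 40 + ((24 − 19) / 9) × 10 = 45.5556

45.556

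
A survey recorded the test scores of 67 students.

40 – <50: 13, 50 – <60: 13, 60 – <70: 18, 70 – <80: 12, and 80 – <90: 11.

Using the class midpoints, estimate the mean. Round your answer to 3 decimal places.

Midpoints: 45, 55, 65, 75, 85
Σfm = 13×45 + 13×55 + 18×65 + 12×75 + 11×85 = 4305
n = Σf = 67
Mean = 4305 / 67 = 64.2537

64.254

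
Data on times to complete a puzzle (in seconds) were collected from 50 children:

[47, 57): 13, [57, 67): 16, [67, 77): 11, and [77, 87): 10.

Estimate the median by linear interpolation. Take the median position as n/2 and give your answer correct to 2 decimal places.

64.50

Cumulative frequencies: 13, 29, 40, 50
n = 50; position = n/2 = 25.
This falls in the class [57, 67): L = 57, F = 13, f = 16, h = 10.
Median ≈ 57 + ((25 − 13) / 16) × 10 = 64.5000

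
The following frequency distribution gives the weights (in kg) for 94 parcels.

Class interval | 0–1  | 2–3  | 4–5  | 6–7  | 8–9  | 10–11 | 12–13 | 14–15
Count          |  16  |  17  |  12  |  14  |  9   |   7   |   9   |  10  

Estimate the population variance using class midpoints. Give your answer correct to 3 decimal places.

21.354

Midpoints: 0.5, 2.5, 4.5, 6.5, 8.5, 10.5, 12.5, 14.5
n = 94, Σfm = 603, mean = 6.4149
Σfm² = 5875.5
Σf(m − x̄)² = Σfm² − (Σfm)²/n = 5875.5 − 603²/94 = 2007.3191
Population variance = 2007.3191 / 94 = 21.3545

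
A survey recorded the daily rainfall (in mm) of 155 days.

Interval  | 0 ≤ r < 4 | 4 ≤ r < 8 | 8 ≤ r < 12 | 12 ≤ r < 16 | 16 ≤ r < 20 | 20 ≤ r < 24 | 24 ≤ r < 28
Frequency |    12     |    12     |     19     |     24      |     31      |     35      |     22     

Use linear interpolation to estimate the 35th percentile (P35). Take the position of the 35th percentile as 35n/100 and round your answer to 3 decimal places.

Cumulative frequencies: 12, 24, 43, 67, 98, 133, 155
n = 155; position = 35n/100 = 54.25.
This falls in the class 12 ≤ r < 16: L = 12, F = 43, f = 24, h = 4.
35th percentile ≈ 12 + ((54.25 − 43) / 24) × 4 = 13.8750

13.875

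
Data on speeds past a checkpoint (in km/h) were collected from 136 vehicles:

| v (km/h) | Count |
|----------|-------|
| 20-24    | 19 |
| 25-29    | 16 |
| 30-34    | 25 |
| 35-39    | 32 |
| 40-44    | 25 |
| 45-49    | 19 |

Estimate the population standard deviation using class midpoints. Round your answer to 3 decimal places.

7.927

Midpoints: 22, 27, 32, 37, 42, 47
n = 136, Σfm = 4777, mean = 35.1250
Σfm² = 176339
Σf(m − x̄)² = Σfm² − (Σfm)²/n = 176339 − 4777²/136 = 8546.8750
Population variance = 8546.8750 / 136 = 62.8447
Standard deviation = √62.8447 = 7.9275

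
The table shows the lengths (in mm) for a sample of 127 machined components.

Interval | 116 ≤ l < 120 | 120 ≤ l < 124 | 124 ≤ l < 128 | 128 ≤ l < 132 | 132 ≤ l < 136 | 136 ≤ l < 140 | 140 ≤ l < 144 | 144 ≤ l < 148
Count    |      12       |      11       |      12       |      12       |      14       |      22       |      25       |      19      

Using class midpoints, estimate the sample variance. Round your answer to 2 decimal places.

81.63

Midpoints: 118, 122, 126, 130, 134, 138, 142, 146
n = 127, Σfm = 17066, mean = 134.3780
Σfm² = 2303580
Σf(m − x̄)² = Σfm² − (Σfm)²/n = 2303580 − 17066²/127 = 10285.8583
Sample variance = 10285.8583 / 126 = 81.6338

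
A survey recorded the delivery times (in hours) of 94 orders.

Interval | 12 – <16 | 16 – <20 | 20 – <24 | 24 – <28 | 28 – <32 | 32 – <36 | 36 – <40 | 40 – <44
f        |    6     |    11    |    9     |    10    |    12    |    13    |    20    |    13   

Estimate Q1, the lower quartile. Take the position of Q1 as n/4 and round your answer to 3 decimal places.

Cumulative frequencies: 6, 17, 26, 36, 48, 61, 81, 94
n = 94; position = n/4 = 23.5.
This falls in the class 20 – <24: L = 20, F = 17, f = 9, h = 4.
Lower quartile ≈ 20 + ((23.5 − 17) / 9) × 4 = 22.8889

22.889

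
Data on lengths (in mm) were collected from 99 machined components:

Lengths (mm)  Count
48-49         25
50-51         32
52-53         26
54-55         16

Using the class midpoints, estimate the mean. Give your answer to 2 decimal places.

51.17

Midpoints: 48.5, 50.5, 52.5, 54.5
Σfm = 25×48.5 + 32×50.5 + 26×52.5 + 16×54.5 = 5065.5
n = Σf = 99
Mean = 5065.5 / 99 = 51.1667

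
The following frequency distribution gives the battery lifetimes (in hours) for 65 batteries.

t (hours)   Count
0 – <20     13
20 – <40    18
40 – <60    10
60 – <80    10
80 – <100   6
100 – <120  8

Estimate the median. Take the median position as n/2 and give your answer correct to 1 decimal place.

Cumulative frequencies: 13, 31, 41, 51, 57, 65
n = 65; position = n/2 = 32.5.
This falls in the class 40 – <60: L = 40, F = 31, f = 10, h = 20.
Median ≈ 40 + ((32.5 − 31) / 10) × 20 = 43.0000

43.0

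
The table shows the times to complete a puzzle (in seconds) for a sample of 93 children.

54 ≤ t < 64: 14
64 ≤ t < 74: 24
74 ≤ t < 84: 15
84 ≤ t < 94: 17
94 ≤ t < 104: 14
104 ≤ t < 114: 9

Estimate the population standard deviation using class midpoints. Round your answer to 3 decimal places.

15.716

Midpoints: 59, 69, 79, 89, 99, 109
n = 93, Σfm = 7547, mean = 81.1505
Σfm² = 635413
Σf(m − x̄)² = Σfm² − (Σfm)²/n = 635413 − 7547²/93 = 22969.8925
Population variance = 22969.8925 / 93 = 246.9881
Standard deviation = √246.9881 = 15.7159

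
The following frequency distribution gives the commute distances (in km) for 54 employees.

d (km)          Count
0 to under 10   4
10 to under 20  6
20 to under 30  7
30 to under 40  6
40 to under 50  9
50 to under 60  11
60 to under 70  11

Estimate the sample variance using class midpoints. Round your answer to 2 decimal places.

375.16

Midpoints: 5, 15, 25, 35, 45, 55, 65
n = 54, Σfm = 2220, mean = 41.1111
Σfm² = 111150
Σf(m − x̄)² = Σfm² − (Σfm)²/n = 111150 − 2220²/54 = 19883.3333
Sample variance = 19883.3333 / 53 = 375.1572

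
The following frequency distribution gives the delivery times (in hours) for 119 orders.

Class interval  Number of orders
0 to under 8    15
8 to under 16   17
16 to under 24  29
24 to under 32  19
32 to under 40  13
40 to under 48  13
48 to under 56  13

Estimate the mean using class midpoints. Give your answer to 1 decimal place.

Midpoints: 4, 12, 20, 28, 36, 44, 52
Σfm = 15×4 + 17×12 + 29×20 + 19×28 + 13×36 + 13×44 + 13×52 = 3092
n = Σf = 119
Mean = 3092 / 119 = 25.9832

26.0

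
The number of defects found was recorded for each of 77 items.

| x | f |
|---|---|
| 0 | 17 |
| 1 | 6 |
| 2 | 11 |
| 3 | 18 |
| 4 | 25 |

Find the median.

3

Cumulative frequencies: 17, 23, 34, 52, 77
n = 77, so the median is the value in position (n+1)/2 = 39.
Position 39 falls at value 3.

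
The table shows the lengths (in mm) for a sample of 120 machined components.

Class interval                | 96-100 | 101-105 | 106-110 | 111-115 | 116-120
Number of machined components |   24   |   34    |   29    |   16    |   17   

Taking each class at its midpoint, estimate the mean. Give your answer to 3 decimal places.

Midpoints: 98, 103, 108, 113, 118
Σfm = 24×98 + 34×103 + 29×108 + 16×113 + 17×118 = 12800
n = Σf = 120
Mean = 12800 / 120 = 106.6667

106.667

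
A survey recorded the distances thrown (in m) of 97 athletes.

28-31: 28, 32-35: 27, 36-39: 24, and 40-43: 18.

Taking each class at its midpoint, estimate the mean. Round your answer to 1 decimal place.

34.8

Midpoints: 29.5, 33.5, 37.5, 41.5
Σfm = 28×29.5 + 27×33.5 + 24×37.5 + 18×41.5 = 3377.5
n = Σf = 97
Mean = 3377.5 / 97 = 34.8196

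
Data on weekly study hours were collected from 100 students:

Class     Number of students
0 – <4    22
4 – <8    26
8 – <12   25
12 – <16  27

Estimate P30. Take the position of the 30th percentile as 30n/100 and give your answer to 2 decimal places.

5.23

Cumulative frequencies: 22, 48, 73, 100
n = 100; position = 30n/100 = 30.
This falls in the class 4 – <8: L = 4, F = 22, f = 26, h = 4.
30th percentile ≈ 4 + ((30 − 22) / 26) × 4 = 5.2308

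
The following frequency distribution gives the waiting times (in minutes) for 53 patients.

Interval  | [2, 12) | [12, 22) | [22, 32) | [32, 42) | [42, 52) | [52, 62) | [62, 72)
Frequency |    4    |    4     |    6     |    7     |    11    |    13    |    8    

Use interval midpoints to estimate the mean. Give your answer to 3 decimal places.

43.604

Midpoints: 7, 17, 27, 37, 47, 57, 67
Σfm = 4×7 + 4×17 + 6×27 + 7×37 + 11×47 + 13×57 + 8×67 = 2311
n = Σf = 53
Mean = 2311 / 53 = 43.6038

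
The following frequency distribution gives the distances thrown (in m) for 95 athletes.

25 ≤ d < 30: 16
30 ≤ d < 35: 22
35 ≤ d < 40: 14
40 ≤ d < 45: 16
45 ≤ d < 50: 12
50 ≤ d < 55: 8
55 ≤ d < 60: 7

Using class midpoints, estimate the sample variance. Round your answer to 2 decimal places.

Midpoints: 27.5, 32.5, 37.5, 42.5, 47.5, 52.5, 57.5
n = 95, Σfm = 3752.5, mean = 39.5000
Σfm² = 156193.75
Σf(m − x̄)² = Σfm² − (Σfm)²/n = 156193.75 − 3752.5²/95 = 7970.0000
Sample variance = 7970.0000 / 94 = 84.7872

84.79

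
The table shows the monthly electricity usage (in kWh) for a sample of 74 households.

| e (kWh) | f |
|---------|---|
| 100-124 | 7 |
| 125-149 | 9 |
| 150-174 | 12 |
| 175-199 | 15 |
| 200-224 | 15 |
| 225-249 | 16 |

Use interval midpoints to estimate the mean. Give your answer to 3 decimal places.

185.649

Midpoints: 112, 137, 162, 187, 212, 237
Σfm = 7×112 + 9×137 + 12×162 + 15×187 + 15×212 + 16×237 = 13738
n = Σf = 74
Mean = 13738 / 74 = 185.6486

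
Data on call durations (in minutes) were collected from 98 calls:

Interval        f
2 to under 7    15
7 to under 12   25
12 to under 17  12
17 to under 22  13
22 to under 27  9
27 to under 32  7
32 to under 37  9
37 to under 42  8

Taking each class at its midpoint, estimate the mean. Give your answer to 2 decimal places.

18.22

Midpoints: 4.5, 9.5, 14.5, 19.5, 24.5, 29.5, 34.5, 39.5
Σfm = 15×4.5 + 25×9.5 + 12×14.5 + 13×19.5 + 9×24.5 + 7×29.5 + 9×34.5 + 8×39.5 = 1786
n = Σf = 98
Mean = 1786 / 98 = 18.2245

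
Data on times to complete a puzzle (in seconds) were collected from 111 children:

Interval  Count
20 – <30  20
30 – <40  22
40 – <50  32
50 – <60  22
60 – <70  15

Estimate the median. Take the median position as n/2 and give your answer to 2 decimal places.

44.22

Cumulative frequencies: 20, 42, 74, 96, 111
n = 111; position = n/2 = 55.5.
This falls in the class 40 – <50: L = 40, F = 42, f = 32, h = 10.
Median ≈ 40 + ((55.5 − 42) / 32) × 10 = 44.2188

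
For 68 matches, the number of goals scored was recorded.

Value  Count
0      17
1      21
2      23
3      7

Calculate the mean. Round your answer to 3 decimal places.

Values: 0, 1, 2, 3
Σfx = 17×0 + 21×1 + 23×2 + 7×3 = 88
n = Σf = 68
Mean = 88 / 68 = 1.2941

1.294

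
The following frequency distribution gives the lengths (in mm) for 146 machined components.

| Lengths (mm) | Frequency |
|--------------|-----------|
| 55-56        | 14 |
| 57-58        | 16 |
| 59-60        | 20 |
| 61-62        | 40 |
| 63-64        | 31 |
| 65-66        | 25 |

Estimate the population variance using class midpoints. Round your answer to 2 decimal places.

9.31

Midpoints: 55.5, 57.5, 59.5, 61.5, 63.5, 65.5
n = 146, Σfm = 8953, mean = 61.3219
Σfm² = 550374.5
Σf(m − x̄)² = Σfm² − (Σfm)²/n = 550374.5 − 8953²/146 = 1359.3699
Population variance = 1359.3699 / 146 = 9.3108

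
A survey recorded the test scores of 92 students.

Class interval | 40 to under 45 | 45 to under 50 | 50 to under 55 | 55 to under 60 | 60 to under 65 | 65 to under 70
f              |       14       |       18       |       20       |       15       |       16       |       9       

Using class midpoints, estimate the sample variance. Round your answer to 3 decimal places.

61.945

Midpoints: 42.5, 47.5, 52.5, 57.5, 62.5, 67.5
n = 92, Σfm = 4970, mean = 54.0217
Σfm² = 274125
Σf(m − x̄)² = Σfm² − (Σfm)²/n = 274125 − 4970²/92 = 5636.9565
Sample variance = 5636.9565 / 91 = 61.9446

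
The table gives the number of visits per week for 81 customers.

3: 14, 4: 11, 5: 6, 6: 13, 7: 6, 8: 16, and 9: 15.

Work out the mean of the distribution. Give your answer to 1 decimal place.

6.2

Values: 3, 4, 5, 6, 7, 8, 9
Σfx = 14×3 + 11×4 + 6×5 + 13×6 + 6×7 + 16×8 + 15×9 = 499
n = Σf = 81
Mean = 499 / 81 = 6.1605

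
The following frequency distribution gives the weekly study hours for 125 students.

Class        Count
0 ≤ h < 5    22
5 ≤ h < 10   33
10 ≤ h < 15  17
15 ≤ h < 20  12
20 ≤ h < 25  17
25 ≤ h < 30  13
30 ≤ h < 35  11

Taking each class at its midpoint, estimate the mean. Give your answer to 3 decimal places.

14.580

Midpoints: 2.5, 7.5, 12.5, 17.5, 22.5, 27.5, 32.5
Σfm = 22×2.5 + 33×7.5 + 17×12.5 + 12×17.5 + 17×22.5 + 13×27.5 + 11×32.5 = 1822.5
n = Σf = 125
Mean = 1822.5 / 125 = 14.5800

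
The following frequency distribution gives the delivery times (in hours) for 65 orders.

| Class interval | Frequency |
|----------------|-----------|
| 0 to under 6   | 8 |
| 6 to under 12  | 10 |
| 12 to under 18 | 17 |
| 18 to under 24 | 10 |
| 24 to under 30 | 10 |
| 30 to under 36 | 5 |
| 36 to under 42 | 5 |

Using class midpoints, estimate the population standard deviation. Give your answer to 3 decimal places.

Midpoints: 3, 9, 15, 21, 27, 33, 39
n = 65, Σfm = 1209, mean = 18.6000
Σfm² = 29457
Σf(m − x̄)² = Σfm² − (Σfm)²/n = 29457 − 1209²/65 = 6969.6000
Population variance = 6969.6000 / 65 = 107.2246
Standard deviation = √107.2246 = 10.3549

10.355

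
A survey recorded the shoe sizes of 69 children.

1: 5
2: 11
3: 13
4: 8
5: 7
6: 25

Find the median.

4

Cumulative frequencies: 5, 16, 29, 37, 44, 69
n = 69, so the median is the value in position (n+1)/2 = 35.
Position 35 falls at value 4.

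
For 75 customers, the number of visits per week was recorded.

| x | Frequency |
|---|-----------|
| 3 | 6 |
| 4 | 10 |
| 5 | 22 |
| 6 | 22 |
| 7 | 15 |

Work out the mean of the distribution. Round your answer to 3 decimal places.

Values: 3, 4, 5, 6, 7
Σfx = 6×3 + 10×4 + 22×5 + 22×6 + 15×7 = 405
n = Σf = 75
Mean = 405 / 75 = 5.4000

5.400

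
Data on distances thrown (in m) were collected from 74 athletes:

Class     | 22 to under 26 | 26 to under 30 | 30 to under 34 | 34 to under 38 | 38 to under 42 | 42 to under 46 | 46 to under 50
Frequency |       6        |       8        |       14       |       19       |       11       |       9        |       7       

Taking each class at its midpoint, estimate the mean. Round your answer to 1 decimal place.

36.1

Midpoints: 24, 28, 32, 36, 40, 44, 48
Σfm = 6×24 + 8×28 + 14×32 + 19×36 + 11×40 + 9×44 + 7×48 = 2672
n = Σf = 74
Mean = 2672 / 74 = 36.1081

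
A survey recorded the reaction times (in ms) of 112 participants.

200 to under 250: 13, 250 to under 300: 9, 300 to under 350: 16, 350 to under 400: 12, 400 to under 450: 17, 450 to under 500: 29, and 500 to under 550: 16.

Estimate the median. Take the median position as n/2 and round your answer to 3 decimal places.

417.647

Cumulative frequencies: 13, 22, 38, 50, 67, 96, 112
n = 112; position = n/2 = 56.
This falls in the class 400 to under 450: L = 400, F = 50, f = 17, h = 50.
Median ≈ 400 + ((56 − 50) / 17) × 50 = 417.6471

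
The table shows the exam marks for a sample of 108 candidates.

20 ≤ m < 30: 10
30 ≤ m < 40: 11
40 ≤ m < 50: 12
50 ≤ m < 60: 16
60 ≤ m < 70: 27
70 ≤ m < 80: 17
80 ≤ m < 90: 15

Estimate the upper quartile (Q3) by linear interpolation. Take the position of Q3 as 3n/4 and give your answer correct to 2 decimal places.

72.94

Cumulative frequencies: 10, 21, 33, 49, 76, 93, 108
n = 108; position = 3n/4 = 81.
This falls in the class 70 ≤ m < 80: L = 70, F = 76, f = 17, h = 10.
Upper quartile ≈ 70 + ((81 − 76) / 17) × 10 = 72.9412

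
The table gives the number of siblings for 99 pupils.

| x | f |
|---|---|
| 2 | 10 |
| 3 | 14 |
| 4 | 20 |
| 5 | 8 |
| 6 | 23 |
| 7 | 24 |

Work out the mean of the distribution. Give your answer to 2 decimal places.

4.93

Values: 2, 3, 4, 5, 6, 7
Σfx = 10×2 + 14×3 + 20×4 + 8×5 + 23×6 + 24×7 = 488
n = Σf = 99
Mean = 488 / 99 = 4.9293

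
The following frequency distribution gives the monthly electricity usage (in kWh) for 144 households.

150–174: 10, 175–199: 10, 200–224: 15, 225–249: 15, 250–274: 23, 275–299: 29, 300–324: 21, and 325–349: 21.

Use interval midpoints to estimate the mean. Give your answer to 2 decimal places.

Midpoints: 162, 187, 212, 237, 262, 287, 312, 337
Σfm = 10×162 + 10×187 + 15×212 + 15×237 + 23×262 + 29×287 + 21×312 + 21×337 = 38203
n = Σf = 144
Mean = 38203 / 144 = 265.2986

265.30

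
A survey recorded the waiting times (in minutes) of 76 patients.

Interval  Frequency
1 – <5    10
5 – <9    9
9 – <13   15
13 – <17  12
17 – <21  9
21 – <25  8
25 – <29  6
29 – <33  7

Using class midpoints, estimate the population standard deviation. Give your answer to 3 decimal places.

8.549

Midpoints: 3, 7, 11, 15, 19, 23, 27, 31
n = 76, Σfm = 1172, mean = 15.4211
Σfm² = 23628
Σf(m − x̄)² = Σfm² − (Σfm)²/n = 23628 − 1172²/76 = 5554.5263
Population variance = 5554.5263 / 76 = 73.0859
Standard deviation = √73.0859 = 8.5490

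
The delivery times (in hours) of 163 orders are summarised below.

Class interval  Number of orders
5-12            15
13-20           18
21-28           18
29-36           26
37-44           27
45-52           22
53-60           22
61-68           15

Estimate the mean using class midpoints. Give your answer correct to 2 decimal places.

37.31

Midpoints: 8.5, 16.5, 24.5, 32.5, 40.5, 48.5, 56.5, 64.5
Σfm = 15×8.5 + 18×16.5 + 18×24.5 + 26×32.5 + 27×40.5 + 22×48.5 + 22×56.5 + 15×64.5 = 6081.5
n = Σf = 163
Mean = 6081.5 / 163 = 37.3098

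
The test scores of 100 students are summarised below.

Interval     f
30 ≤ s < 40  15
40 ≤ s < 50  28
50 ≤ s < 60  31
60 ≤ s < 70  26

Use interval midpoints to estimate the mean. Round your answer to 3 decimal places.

51.800

Midpoints: 35, 45, 55, 65
Σfm = 15×35 + 28×45 + 31×55 + 26×65 = 5180
n = Σf = 100
Mean = 5180 / 100 = 51.8000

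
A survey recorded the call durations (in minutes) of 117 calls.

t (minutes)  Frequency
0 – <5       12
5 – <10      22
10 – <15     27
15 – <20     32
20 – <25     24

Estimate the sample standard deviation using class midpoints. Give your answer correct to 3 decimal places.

Midpoints: 2.5, 7.5, 12.5, 17.5, 22.5
n = 117, Σfm = 1632.5, mean = 13.9530
Σfm² = 27481.25
Σf(m − x̄)² = Σfm² − (Σfm)²/n = 27481.25 − 1632.5²/117 = 4702.9915
Sample variance = 4702.9915 / 116 = 40.5430
Standard deviation = √40.5430 = 6.3673

6.367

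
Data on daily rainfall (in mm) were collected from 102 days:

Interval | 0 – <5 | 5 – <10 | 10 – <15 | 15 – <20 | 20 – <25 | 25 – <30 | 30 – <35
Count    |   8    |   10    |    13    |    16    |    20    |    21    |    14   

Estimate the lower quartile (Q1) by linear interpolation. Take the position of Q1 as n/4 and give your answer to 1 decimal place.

12.9

Cumulative frequencies: 8, 18, 31, 47, 67, 88, 102
n = 102; position = n/4 = 25.5.
This falls in the class 10 – <15: L = 10, F = 18, f = 13, h = 5.
Lower quartile ≈ 10 + ((25.5 − 18) / 13) × 5 = 12.8846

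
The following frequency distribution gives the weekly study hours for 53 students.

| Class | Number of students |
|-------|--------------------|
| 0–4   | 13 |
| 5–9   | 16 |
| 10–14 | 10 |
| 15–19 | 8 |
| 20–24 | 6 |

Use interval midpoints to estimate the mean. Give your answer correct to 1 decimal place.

9.9

Midpoints: 2, 7, 12, 17, 22
Σfm = 13×2 + 16×7 + 10×12 + 8×17 + 6×22 = 526
n = Σf = 53
Mean = 526 / 53 = 9.9245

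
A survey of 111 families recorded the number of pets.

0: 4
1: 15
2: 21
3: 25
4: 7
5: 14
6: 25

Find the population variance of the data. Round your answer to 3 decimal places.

3.469

Values: 0, 1, 2, 3, 4, 5, 6
n = 111, Σfx = 380, mean = 3.4234
Σfx² = 1686
Σf(x − x̄)² = Σfx² − (Σfx)²/n = 1686 − 380²/111 = 385.0991
Population variance = 385.0991 / 111 = 3.4694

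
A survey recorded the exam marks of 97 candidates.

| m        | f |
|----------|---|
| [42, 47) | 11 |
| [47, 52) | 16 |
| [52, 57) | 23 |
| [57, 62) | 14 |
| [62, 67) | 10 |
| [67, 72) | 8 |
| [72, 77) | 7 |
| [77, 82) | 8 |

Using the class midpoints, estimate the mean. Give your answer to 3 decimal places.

59.036

Midpoints: 44.5, 49.5, 54.5, 59.5, 64.5, 69.5, 74.5, 79.5
Σfm = 11×44.5 + 16×49.5 + 23×54.5 + 14×59.5 + 10×64.5 + 8×69.5 + 7×74.5 + 8×79.5 = 5726.5
n = Σf = 97
Mean = 5726.5 / 97 = 59.0361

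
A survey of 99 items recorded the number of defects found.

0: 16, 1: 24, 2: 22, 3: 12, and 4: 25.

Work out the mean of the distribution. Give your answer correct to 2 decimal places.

2.06

Values: 0, 1, 2, 3, 4
Σfx = 16×0 + 24×1 + 22×2 + 12×3 + 25×4 = 204
n = Σf = 99
Mean = 204 / 99 = 2.0606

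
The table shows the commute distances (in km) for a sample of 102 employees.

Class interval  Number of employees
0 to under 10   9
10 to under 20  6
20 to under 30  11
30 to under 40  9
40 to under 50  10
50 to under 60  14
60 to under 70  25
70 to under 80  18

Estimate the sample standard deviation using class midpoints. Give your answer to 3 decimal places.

22.610

Midpoints: 5, 15, 25, 35, 45, 55, 65, 75
n = 102, Σfm = 4920, mean = 48.2353
Σfm² = 288950
Σf(m − x̄)² = Σfm² − (Σfm)²/n = 288950 − 4920²/102 = 51632.3529
Sample variance = 51632.3529 / 101 = 511.2114
Standard deviation = √511.2114 = 22.6100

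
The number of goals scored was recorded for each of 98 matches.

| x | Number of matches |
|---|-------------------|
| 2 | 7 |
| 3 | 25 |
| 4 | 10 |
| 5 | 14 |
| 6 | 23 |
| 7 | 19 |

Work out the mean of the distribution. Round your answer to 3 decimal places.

4.796

Values: 2, 3, 4, 5, 6, 7
Σfx = 7×2 + 25×3 + 10×4 + 14×5 + 23×6 + 19×7 = 470
n = Σf = 98
Mean = 470 / 98 = 4.7959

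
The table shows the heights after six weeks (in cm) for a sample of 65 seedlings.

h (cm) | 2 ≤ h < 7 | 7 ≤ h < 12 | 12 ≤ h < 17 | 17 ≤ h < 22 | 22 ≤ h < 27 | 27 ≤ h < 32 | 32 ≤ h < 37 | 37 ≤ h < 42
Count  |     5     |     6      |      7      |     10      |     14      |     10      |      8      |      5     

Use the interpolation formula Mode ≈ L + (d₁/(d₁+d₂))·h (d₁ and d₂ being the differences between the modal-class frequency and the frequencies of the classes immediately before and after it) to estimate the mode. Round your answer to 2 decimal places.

Modal class: 22 ≤ h < 27 (highest frequency 14).
d₁ = 14 − 10 = 4, d₂ = 14 − 10 = 4
Mode ≈ 22 + (4/(4+4)) × 5 = 22 + 2.5000 = 24.5000

24.50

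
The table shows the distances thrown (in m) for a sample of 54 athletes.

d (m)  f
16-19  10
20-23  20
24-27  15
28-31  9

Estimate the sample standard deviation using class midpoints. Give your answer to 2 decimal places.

Midpoints: 17.5, 21.5, 25.5, 29.5
n = 54, Σfm = 1253, mean = 23.2037
Σfm² = 29893.5
Σf(m − x̄)² = Σfm² − (Σfm)²/n = 29893.5 − 1253²/54 = 819.2593
Sample variance = 819.2593 / 53 = 15.4577
Standard deviation = √15.4577 = 3.9316

3.93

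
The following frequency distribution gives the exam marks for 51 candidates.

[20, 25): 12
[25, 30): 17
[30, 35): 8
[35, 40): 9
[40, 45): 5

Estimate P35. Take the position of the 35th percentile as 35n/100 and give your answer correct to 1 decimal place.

26.7

Cumulative frequencies: 12, 29, 37, 46, 51
n = 51; position = 35n/100 = 17.85.
This falls in the class [25, 30): L = 25, F = 12, f = 17, h = 5.
35th percentile ≈ 25 + ((17.85 − 12) / 17) × 5 = 26.7206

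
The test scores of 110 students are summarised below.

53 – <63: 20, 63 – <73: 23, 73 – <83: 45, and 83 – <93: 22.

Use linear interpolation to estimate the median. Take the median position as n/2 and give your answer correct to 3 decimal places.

Cumulative frequencies: 20, 43, 88, 110
n = 110; position = n/2 = 55.
This falls in the class 73 – <83: L = 73, F = 43, f = 45, h = 10.
Median ≈ 73 + ((55 − 43) / 45) × 10 = 75.6667

75.667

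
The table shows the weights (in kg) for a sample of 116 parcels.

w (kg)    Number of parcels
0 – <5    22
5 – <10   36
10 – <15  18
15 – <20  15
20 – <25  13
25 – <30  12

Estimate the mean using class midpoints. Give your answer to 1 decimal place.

Midpoints: 2.5, 7.5, 12.5, 17.5, 22.5, 27.5
Σfm = 22×2.5 + 36×7.5 + 18×12.5 + 15×17.5 + 13×22.5 + 12×27.5 = 1435
n = Σf = 116
Mean = 1435 / 116 = 12.3707

12.4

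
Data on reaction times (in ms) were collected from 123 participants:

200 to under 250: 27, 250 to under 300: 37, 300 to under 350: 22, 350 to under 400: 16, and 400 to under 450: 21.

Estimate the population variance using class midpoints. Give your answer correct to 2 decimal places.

Midpoints: 225, 275, 325, 375, 425
n = 123, Σfm = 38325, mean = 311.5854
Σfm² = 12531875
Σf(m − x̄)² = Σfm² − (Σfm)²/n = 12531875 − 38325²/123 = 590365.8537
Population variance = 590365.8537 / 123 = 4799.7224

4799.72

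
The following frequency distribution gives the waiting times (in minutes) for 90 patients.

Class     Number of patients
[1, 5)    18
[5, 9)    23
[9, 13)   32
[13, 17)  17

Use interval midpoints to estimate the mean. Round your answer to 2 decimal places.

Midpoints: 3, 7, 11, 15
Σfm = 18×3 + 23×7 + 32×11 + 17×15 = 822
n = Σf = 90
Mean = 822 / 90 = 9.1333

9.13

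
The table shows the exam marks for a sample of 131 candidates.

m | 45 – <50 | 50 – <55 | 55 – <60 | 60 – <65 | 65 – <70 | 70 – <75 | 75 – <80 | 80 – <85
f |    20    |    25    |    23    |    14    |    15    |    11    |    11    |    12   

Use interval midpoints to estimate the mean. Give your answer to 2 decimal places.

61.93

Midpoints: 47.5, 52.5, 57.5, 62.5, 67.5, 72.5, 77.5, 82.5
Σfm = 20×47.5 + 25×52.5 + 23×57.5 + 14×62.5 + 15×67.5 + 11×72.5 + 11×77.5 + 12×82.5 = 8112.5
n = Σf = 131
Mean = 8112.5 / 131 = 61.9275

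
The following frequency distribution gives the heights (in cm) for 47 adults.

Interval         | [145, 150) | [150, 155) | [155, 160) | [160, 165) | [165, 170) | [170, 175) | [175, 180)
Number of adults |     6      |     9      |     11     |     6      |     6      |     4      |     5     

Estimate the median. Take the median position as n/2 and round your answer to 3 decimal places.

Cumulative frequencies: 6, 15, 26, 32, 38, 42, 47
n = 47; position = n/2 = 23.5.
This falls in the class [155, 160): L = 155, F = 15, f = 11, h = 5.
Median ≈ 155 + ((23.5 − 15) / 11) × 5 = 158.8636

158.864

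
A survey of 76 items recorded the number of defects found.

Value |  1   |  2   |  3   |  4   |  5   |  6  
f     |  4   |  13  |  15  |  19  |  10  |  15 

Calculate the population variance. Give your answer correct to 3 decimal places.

2.247

Values: 1, 2, 3, 4, 5, 6
n = 76, Σfx = 291, mean = 3.8289
Σfx² = 1285
Σf(x − x̄)² = Σfx² − (Σfx)²/n = 1285 − 291²/76 = 170.7763
Population variance = 170.7763 / 76 = 2.2471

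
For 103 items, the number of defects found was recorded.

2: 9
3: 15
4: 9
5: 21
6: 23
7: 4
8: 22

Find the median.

5

Cumulative frequencies: 9, 24, 33, 54, 77, 81, 103
n = 103, so the median is the value in position (n+1)/2 = 52.
Position 52 falls at value 5.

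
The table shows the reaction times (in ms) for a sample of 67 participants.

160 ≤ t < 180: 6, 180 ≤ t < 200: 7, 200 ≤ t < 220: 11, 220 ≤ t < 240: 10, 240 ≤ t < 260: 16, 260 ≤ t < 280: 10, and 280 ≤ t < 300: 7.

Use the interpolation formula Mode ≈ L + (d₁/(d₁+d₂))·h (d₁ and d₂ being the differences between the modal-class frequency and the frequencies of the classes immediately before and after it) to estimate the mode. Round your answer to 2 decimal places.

Modal class: 240 ≤ t < 260 (highest frequency 16).
d₁ = 16 − 10 = 6, d₂ = 16 − 10 = 6
Mode ≈ 240 + (6/(6+6)) × 20 = 240 + 10.0000 = 250.0000

250.00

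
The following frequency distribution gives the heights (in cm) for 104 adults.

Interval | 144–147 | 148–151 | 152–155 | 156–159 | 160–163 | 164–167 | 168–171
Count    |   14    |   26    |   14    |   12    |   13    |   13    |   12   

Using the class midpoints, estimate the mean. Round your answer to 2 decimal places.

156.23

Midpoints: 145.5, 149.5, 153.5, 157.5, 161.5, 165.5, 169.5
Σfm = 14×145.5 + 26×149.5 + 14×153.5 + 12×157.5 + 13×161.5 + 13×165.5 + 12×169.5 = 16248
n = Σf = 104
Mean = 16248 / 104 = 156.2308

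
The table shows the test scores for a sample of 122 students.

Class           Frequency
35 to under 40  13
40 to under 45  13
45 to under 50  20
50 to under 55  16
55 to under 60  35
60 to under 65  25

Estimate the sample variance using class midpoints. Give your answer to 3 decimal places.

Midpoints: 37.5, 42.5, 47.5, 52.5, 57.5, 62.5
n = 122, Σfm = 6405, mean = 52.5000
Σfm² = 344362.5
Σf(m − x̄)² = Σfm² − (Σfm)²/n = 344362.5 − 6405²/122 = 8100.0000
Sample variance = 8100.0000 / 121 = 66.9421

66.942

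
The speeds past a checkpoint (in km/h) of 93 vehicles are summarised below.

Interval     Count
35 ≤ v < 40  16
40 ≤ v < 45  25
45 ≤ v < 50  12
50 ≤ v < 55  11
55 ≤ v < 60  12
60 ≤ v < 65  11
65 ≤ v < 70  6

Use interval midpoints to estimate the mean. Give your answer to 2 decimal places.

Midpoints: 37.5, 42.5, 47.5, 52.5, 57.5, 62.5, 67.5
Σfm = 16×37.5 + 25×42.5 + 12×47.5 + 11×52.5 + 12×57.5 + 11×62.5 + 6×67.5 = 4592.5
n = Σf = 93
Mean = 4592.5 / 93 = 49.3817

49.38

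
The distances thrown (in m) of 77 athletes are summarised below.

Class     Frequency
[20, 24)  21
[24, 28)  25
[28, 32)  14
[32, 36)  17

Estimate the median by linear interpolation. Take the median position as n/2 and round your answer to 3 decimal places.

Cumulative frequencies: 21, 46, 60, 77
n = 77; position = n/2 = 38.5.
This falls in the class [24, 28): L = 24, F = 21, f = 25, h = 4.
Median ≈ 24 + ((38.5 − 21) / 25) × 4 = 26.8000

26.800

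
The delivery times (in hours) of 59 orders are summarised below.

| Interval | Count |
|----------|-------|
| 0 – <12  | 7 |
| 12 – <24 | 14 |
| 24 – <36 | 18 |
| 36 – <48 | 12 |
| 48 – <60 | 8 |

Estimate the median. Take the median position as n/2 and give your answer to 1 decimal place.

29.7

Cumulative frequencies: 7, 21, 39, 51, 59
n = 59; position = n/2 = 29.5.
This falls in the class 24 – <36: L = 24, F = 21, f = 18, h = 12.
Median ≈ 24 + ((29.5 − 21) / 18) × 12 = 29.6667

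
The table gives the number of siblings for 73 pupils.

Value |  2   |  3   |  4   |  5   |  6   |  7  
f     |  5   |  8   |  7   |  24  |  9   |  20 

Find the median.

Cumulative frequencies: 5, 13, 20, 44, 53, 73
n = 73, so the median is the value in position (n+1)/2 = 37.
Position 37 falls at value 5.

5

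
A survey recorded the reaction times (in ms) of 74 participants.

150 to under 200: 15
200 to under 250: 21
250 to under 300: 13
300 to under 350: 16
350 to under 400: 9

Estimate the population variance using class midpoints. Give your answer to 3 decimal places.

Midpoints: 175, 225, 275, 325, 375
n = 74, Σfm = 19500, mean = 263.5135
Σfm² = 5461250
Σf(m − x̄)² = Σfm² − (Σfm)²/n = 5461250 − 19500²/74 = 322736.4865
Population variance = 322736.4865 / 74 = 4361.3039

4361.304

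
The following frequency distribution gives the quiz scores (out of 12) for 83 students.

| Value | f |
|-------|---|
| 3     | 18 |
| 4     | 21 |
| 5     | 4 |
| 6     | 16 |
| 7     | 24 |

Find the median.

5

Cumulative frequencies: 18, 39, 43, 59, 83
n = 83, so the median is the value in position (n+1)/2 = 42.
Position 42 falls at value 5.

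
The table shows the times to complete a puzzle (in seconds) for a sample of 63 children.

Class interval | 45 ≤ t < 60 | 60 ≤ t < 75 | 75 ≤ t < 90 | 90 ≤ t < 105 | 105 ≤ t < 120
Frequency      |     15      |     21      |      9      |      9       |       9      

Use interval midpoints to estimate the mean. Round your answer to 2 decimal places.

Midpoints: 52.5, 67.5, 82.5, 97.5, 112.5
Σfm = 15×52.5 + 21×67.5 + 9×82.5 + 9×97.5 + 9×112.5 = 4837.5
n = Σf = 63
Mean = 4837.5 / 63 = 76.7857

76.79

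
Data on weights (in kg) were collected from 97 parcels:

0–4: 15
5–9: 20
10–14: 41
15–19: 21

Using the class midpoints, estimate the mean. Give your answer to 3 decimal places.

10.505

Midpoints: 2, 7, 12, 17
Σfm = 15×2 + 20×7 + 41×12 + 21×17 = 1019
n = Σf = 97
Mean = 1019 / 97 = 10.5052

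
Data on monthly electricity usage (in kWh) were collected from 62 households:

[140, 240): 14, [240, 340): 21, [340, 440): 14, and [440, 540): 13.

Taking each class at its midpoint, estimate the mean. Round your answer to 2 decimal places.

331.94

Midpoints: 190, 290, 390, 490
Σfm = 14×190 + 21×290 + 14×390 + 13×490 = 20580
n = Σf = 62
Mean = 20580 / 62 = 331.9355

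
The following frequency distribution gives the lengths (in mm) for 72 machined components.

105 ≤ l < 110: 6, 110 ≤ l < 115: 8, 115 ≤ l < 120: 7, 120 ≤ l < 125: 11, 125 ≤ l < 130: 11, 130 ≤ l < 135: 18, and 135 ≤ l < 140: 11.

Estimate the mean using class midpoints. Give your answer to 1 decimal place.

125.2

Midpoints: 107.5, 112.5, 117.5, 122.5, 127.5, 132.5, 137.5
Σfm = 6×107.5 + 8×112.5 + 7×117.5 + 11×122.5 + 11×127.5 + 18×132.5 + 11×137.5 = 9015
n = Σf = 72
Mean = 9015 / 72 = 125.2083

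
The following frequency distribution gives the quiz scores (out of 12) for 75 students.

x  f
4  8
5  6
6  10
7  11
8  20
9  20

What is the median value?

8

Cumulative frequencies: 8, 14, 24, 35, 55, 75
n = 75, so the median is the value in position (n+1)/2 = 38.
Position 38 falls at value 8.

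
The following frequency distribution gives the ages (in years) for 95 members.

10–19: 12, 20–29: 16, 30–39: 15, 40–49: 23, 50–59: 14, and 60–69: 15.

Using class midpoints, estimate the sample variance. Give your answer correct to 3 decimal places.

Midpoints: 14.5, 24.5, 34.5, 44.5, 54.5, 64.5
n = 95, Σfm = 3837.5, mean = 40.3947
Σfm² = 179513.75
Σf(m − x̄)² = Σfm² − (Σfm)²/n = 179513.75 − 3837.5²/95 = 24498.9474
Sample variance = 24498.9474 / 94 = 260.6271

260.627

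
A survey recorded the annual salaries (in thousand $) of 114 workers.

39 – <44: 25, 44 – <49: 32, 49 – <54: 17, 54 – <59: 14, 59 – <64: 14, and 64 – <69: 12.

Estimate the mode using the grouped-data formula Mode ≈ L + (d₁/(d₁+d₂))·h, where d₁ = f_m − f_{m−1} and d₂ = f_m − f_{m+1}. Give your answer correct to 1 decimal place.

45.6

Modal class: 44 – <49 (highest frequency 32).
d₁ = 32 − 25 = 7, d₂ = 32 − 17 = 15
Mode ≈ 44 + (7/(7+15)) × 5 = 44 + 1.5909 = 45.5909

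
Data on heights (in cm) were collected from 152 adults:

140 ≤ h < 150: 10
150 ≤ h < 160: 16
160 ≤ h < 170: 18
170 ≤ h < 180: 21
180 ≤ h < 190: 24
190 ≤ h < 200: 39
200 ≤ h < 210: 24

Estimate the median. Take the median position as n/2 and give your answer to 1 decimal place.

Cumulative frequencies: 10, 26, 44, 65, 89, 128, 152
n = 152; position = n/2 = 76.
This falls in the class 180 ≤ h < 190: L = 180, F = 65, f = 24, h = 10.
Median ≈ 180 + ((76 − 65) / 24) × 10 = 184.5833

184.6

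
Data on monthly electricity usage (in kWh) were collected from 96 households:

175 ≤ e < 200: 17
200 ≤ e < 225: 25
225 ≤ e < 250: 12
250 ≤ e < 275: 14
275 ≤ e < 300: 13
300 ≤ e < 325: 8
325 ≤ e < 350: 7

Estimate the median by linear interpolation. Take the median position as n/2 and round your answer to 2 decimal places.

Cumulative frequencies: 17, 42, 54, 68, 81, 89, 96
n = 96; position = n/2 = 48.
This falls in the class 225 ≤ e < 250: L = 225, F = 42, f = 12, h = 25.
Median ≈ 225 + ((48 − 42) / 12) × 25 = 237.5000

237.50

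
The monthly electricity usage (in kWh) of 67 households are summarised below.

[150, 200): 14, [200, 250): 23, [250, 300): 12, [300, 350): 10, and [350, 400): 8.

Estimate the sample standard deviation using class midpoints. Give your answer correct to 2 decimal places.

65.04

Midpoints: 175, 225, 275, 325, 375
n = 67, Σfm = 17175, mean = 256.3433
Σfm² = 4681875
Σf(m − x̄)² = Σfm² − (Σfm)²/n = 4681875 − 17175²/67 = 279179.1045
Sample variance = 279179.1045 / 66 = 4229.9864
Standard deviation = √4229.9864 = 65.0383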